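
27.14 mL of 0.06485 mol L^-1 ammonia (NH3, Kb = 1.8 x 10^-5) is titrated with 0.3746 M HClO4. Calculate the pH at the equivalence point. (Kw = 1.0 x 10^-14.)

n(NH3) = 0.06485 x 0.02714 = 0.001760 mol; V(HClO4) at equivalence = 0.001760/0.3746 = 0.004698 L.
At equivalence the base is fully converted to NH4+; total volume = 0.03184 L, so [NH4+] = 0.001760/0.03184 = 0.05528 M.
Ka(NH4+) = Kw/Kb = 1.0e-14 / 1.8 x 10^-5 = 5.56e-10.
[H^+] = sqrt(Ka x [NH4+]) = sqrt(5.56e-10 x 0.05528) = 5.54e-6 M.
pH = -log(5.54e-6) = 5.26.

5.26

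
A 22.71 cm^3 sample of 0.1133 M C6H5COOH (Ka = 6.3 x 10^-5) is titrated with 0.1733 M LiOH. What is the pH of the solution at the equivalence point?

8.52

n(C6H5COOH) = 0.1133 x 0.02271 = 0.002573 mol; V(LiOH) at equivalence = 0.002573/0.1733 = 0.01485 L.
At equivalence all the acid is converted to C6H5COO-; total volume = 0.02271 + 0.01485 = 0.03756 L, so [C6H5COO-] = 0.002573/0.03756 = 0.06851 M.
Kb = Kw/Ka = 1.0e-14 / 6.3 x 10^-5 = 1.59e-10.
[OH^-] = sqrt(Kb x [C6H5COO-]) = sqrt(1.59e-10 x 0.06851) = 3.30e-6 M.
pOH = 5.48, so pH = 14.00 - 5.48 = 8.52.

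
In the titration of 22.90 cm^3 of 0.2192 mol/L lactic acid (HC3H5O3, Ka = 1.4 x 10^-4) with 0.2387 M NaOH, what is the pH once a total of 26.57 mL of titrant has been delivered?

12.43

n(acid) = 0.2192 x 0.02290 = 0.005020 mol; n(NaOH) added = 0.2387 x 0.02657 = 0.006342 mol.
Base is in excess by 0.006342 - 0.005020 = 0.001323 mol in a total volume of 0.04947 L.
[OH^-] = 0.001323/0.04947 = 0.02673 M, so pOH = 1.57 and pH = 14.00 - 1.57 = 12.43.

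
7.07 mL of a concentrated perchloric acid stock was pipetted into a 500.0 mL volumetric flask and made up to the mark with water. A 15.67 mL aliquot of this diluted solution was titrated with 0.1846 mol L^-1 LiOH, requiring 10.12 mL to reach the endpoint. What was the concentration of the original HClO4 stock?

8.43 M

n(LiOH) = 0.1846 x 0.01012 = 0.001868 mol.
n(HClO4) in the aliquot = 0.001868 mol.
[diluted HClO4] = 0.001868 / 0.01567 = 0.1192 M.
Dilution factor = 500.0/7.070 = 70.72, so [stock] = 0.1192 x 70.72 = 8.43 M.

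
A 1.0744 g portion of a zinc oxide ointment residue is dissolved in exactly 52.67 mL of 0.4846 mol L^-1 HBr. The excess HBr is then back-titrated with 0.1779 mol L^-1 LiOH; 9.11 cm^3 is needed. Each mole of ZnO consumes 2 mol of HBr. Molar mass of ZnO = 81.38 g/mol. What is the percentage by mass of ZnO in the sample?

90.5%

Total n(HBr) added = 0.4846 x 0.05267 = 0.02552 mol.
n(LiOH) used = 0.1779 x 0.009110 = 0.001621 mol, which equals the excess n(HBr).
So n(HBr) consumed by the sample = 0.02552 - 0.001621 = 0.02390 mol.
n(ZnO) = 0.02390 / 2 = 0.01195 mol.
mass ZnO = 0.01195 x 81.38 = 0.9726 g, so %ZnO = 0.9726/1.0744 x 100 = 90.5%.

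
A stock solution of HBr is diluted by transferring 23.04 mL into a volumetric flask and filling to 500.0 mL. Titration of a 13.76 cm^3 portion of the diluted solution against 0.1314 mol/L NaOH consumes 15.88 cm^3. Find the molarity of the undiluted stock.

n(NaOH) = 0.1314 x 0.01588 = 0.002087 mol.
n(HBr) in the aliquot = 0.002087 mol.
[diluted HBr] = 0.002087 / 0.01376 = 0.1516 M.
Dilution factor = 500.0/23.04 = 21.70, so [stock] = 0.1516 x 21.70 = 3.29 M.

3.29 M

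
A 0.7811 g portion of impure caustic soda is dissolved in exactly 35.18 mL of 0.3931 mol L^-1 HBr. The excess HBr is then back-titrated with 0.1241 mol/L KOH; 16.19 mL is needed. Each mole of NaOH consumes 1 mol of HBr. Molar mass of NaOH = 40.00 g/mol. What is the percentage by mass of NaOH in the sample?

Total n(HBr) added = 0.3931 x 0.03518 = 0.01383 mol.
n(KOH) used = 0.1241 x 0.01619 = 0.002009 mol, which equals the excess n(HBr).
So n(HBr) consumed by the sample = 0.01383 - 0.002009 = 0.01182 mol.
n(NaOH) = 0.01182 / 1 = 0.01182 mol.
mass NaOH = 0.01182 x 40.00 = 0.4728 g, so %NaOH = 0.4728/0.7811 x 100 = 60.5%.

60.5%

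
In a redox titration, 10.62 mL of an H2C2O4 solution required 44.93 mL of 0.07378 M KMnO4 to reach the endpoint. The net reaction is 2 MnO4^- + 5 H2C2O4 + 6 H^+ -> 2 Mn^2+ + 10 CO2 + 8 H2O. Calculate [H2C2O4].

0.780 M

n(KMnO4) = 0.07378 x 0.04493 = 0.003315 mol.
From the balanced equation, 2 mol KMnO4 reacts with 5 mol H2C2O4, so n(H2C2O4) = 0.003315 x 5/2 = 0.008287 mol.
[H2C2O4] = 0.008287 / 0.01062 L = 0.780 M.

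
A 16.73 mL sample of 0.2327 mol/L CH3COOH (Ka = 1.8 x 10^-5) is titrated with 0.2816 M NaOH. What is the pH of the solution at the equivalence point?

n(CH3COOH) = 0.2327 x 0.01673 = 0.003893 mol; V(NaOH) at equivalence = 0.003893/0.2816 = 0.01382 L.
At equivalence all the acid is converted to CH3COO-; total volume = 0.01673 + 0.01382 = 0.03055 L, so [CH3COO-] = 0.003893/0.03055 = 0.1274 M.
Kb = Kw/Ka = 1.0e-14 / 1.8 x 10^-5 = 5.56e-10.
[OH^-] = sqrt(Kb x [CH3COO-]) = sqrt(5.56e-10 x 0.1274) = 8.41e-6 M.
pOH = 5.08, so pH = 14.00 - 5.08 = 8.92.

8.92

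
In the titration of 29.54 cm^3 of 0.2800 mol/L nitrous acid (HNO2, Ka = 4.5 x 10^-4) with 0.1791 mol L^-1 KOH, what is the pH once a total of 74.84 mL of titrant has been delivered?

n(acid) = 0.2800 x 0.02954 = 0.008271 mol; n(KOH) added = 0.1791 x 0.07484 = 0.01340 mol.
Base is in excess by 0.01340 - 0.008271 = 0.005133 mol in a total volume of 0.1044 L.
[OH^-] = 0.005133/0.1044 = 0.04917 M, so pOH = 1.31 and pH = 14.00 - 1.31 = 12.69.

12.69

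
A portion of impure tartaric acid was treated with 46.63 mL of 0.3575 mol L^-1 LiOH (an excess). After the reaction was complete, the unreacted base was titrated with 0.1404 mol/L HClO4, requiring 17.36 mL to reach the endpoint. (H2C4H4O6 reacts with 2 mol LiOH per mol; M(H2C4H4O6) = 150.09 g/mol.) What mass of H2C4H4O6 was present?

Total n(LiOH) added = 0.3575 x 0.04663 = 0.01667 mol.
n(HClO4) used = 0.1404 x 0.01736 = 0.002437 mol, which equals the excess n(LiOH).
So n(LiOH) consumed by the sample = 0.01667 - 0.002437 = 0.01423 mol.
n(H2C4H4O6) = 0.01423 / 2 = 0.007116 mol.
mass = 0.007116 mol x 150.09 g/mol = 1.07 g.

1.07 g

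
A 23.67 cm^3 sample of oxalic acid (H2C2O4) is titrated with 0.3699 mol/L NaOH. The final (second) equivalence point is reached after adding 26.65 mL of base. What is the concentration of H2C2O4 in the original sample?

n(NaOH) = 0.3699 x 0.02665 = 0.009858 mol.
At the final (second) equivalence point, 2 mol OH^- react per mol H2C2O4, so n(H2C2O4) = 0.009858 / 2 = 0.004929 mol.
[H2C2O4] = 0.004929 / 0.02367 L = 0.208 M.

0.208 M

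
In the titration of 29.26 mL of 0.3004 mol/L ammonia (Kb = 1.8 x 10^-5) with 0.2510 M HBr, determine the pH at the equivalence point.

5.06

n(NH3) = 0.3004 x 0.02926 = 0.008790 mol; V(HBr) at equivalence = 0.008790/0.2510 = 0.03502 L.
At equivalence the base is fully converted to NH4+; total volume = 0.06428 L, so [NH4+] = 0.008790/0.06428 = 0.1367 M.
Ka(NH4+) = Kw/Kb = 1.0e-14 / 1.8 x 10^-5 = 5.56e-10.
[H^+] = sqrt(Ka x [NH4+]) = sqrt(5.56e-10 x 0.1367) = 8.72e-6 M.
pH = -log(8.72e-6) = 5.06.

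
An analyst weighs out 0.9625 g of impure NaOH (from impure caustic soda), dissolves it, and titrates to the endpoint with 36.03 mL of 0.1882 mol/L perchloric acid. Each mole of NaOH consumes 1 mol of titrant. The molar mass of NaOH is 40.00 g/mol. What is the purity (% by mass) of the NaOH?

n(HClO4) = 0.1882 x 0.03603 = 0.006781 mol.
n(NaOH) = 0.006781 / 1 = 0.006781 mol.
mass of NaOH = 0.006781 x 40.00 = 0.2712 g.
% purity = 0.2712 / 0.9625 x 100 = 28.2%.

28.2%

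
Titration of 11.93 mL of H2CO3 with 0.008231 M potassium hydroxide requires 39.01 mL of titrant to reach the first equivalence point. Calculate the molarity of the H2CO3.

0.0269 M

n(KOH) = 0.008231 x 0.03901 = 0.0003211 mol.
At the first equivalence point, 1 mol OH^- react per mol H2CO3, so n(H2CO3) = 0.0003211 / 1 = 0.0003211 mol.
[H2CO3] = 0.0003211 / 0.01193 L = 0.0269 M.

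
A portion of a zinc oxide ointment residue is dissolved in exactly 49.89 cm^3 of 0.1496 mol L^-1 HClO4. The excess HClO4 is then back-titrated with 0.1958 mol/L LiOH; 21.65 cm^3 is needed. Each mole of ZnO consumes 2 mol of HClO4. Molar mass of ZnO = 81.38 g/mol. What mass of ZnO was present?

Total n(HClO4) added = 0.1496 x 0.04989 = 0.007464 mol.
n(LiOH) used = 0.1958 x 0.02165 = 0.004239 mol, which equals the excess n(HClO4).
So n(HClO4) consumed by the sample = 0.007464 - 0.004239 = 0.003224 mol.
n(ZnO) = 0.003224 / 2 = 0.001612 mol.
mass = 0.001612 mol x 81.38 g/mol = 0.131 g.

0.131 g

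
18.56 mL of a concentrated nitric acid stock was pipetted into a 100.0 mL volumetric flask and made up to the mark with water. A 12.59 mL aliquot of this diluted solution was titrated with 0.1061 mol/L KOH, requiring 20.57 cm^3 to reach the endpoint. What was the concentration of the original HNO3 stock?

0.934 M

n(KOH) = 0.1061 x 0.02057 = 0.002182 mol.
n(HNO3) in the aliquot = 0.002182 mol.
[diluted HNO3] = 0.002182 / 0.01259 = 0.1734 M.
Dilution factor = 100.0/18.56 = 5.388, so [stock] = 0.1734 x 5.388 = 0.934 M.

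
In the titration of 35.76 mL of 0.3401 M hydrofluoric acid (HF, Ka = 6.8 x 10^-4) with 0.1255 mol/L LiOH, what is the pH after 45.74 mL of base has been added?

Initial n(HF) = 0.3401 x 0.03576 = 0.01216 mol.
n(LiOH) added = 0.1255 x 0.04574 = 0.005740 mol, converting that many moles of HF to F-.
Remaining n(HF) = 0.006422 mol; n(F-) = 0.005740 mol.
By Henderson-Hasselbalch, pH = pKa + log([A^-]/[HA]) = 3.17 + log(0.005740/0.006422) = 3.17 + (-0.05) = 3.12.

3.12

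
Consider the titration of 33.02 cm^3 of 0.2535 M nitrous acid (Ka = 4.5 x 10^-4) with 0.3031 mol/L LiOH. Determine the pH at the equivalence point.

8.24

n(HNO2) = 0.2535 x 0.03302 = 0.008371 mol; V(LiOH) at equivalence = 0.008371/0.3031 = 0.02762 L.
At equivalence all the acid is converted to NO2-; total volume = 0.03302 + 0.02762 = 0.06064 L, so [NO2-] = 0.008371/0.06064 = 0.1380 M.
Kb = Kw/Ka = 1.0e-14 / 4.5 x 10^-4 = 2.22e-11.
[OH^-] = sqrt(Kb x [NO2-]) = sqrt(2.22e-11 x 0.1380) = 1.75e-6 M.
pOH = 5.76, so pH = 14.00 - 5.76 = 8.24.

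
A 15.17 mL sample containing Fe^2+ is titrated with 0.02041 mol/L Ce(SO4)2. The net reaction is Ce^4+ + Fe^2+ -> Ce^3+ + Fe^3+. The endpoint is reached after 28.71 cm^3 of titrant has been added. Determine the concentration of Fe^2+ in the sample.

n(Ce(SO4)2) = 0.02041 x 0.02871 = 0.0005860 mol.
From the balanced equation, 1 mol Ce(SO4)2 reacts with 1 mol Fe^2+, so n(Fe^2+) = 0.0005860 x 1/1 = 0.0005860 mol.
[Fe^2+] = 0.0005860 / 0.01517 L = 0.0386 M.

0.0386 M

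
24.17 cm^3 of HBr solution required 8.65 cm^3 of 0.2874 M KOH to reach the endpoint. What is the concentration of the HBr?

0.103 M

n(KOH) delivered = 0.2874 x 0.008650 = 0.002486 mol.
For a 1:1 reaction, n(HBr) = 0.002486 mol.
[HBr] = 0.002486 mol / 0.02417 L = 0.103 M.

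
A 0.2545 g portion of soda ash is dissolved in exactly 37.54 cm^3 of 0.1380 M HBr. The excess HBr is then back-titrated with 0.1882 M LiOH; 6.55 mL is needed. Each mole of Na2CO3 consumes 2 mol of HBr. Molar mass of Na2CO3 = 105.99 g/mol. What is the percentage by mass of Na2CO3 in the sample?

82.2%

Total n(HBr) added = 0.1380 x 0.03754 = 0.005181 mol.
n(LiOH) used = 0.1882 x 0.006550 = 0.001233 mol, which equals the excess n(HBr).
So n(HBr) consumed by the sample = 0.005181 - 0.001233 = 0.003948 mol.
n(Na2CO3) = 0.003948 / 2 = 0.001974 mol.
mass Na2CO3 = 0.001974 x 105.99 = 0.2092 g, so %Na2CO3 = 0.2092/0.2545 x 100 = 82.2%.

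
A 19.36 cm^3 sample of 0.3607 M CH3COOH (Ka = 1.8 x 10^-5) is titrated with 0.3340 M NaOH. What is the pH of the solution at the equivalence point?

n(CH3COOH) = 0.3607 x 0.01936 = 0.006983 mol; V(NaOH) at equivalence = 0.006983/0.3340 = 0.02091 L.
At equivalence all the acid is converted to CH3COO-; total volume = 0.01936 + 0.02091 = 0.04027 L, so [CH3COO-] = 0.006983/0.04027 = 0.1734 M.
Kb = Kw/Ka = 1.0e-14 / 1.8 x 10^-5 = 5.56e-10.
[OH^-] = sqrt(Kb x [CH3COO-]) = sqrt(5.56e-10 x 0.1734) = 9.82e-6 M.
pOH = 5.01, so pH = 14.00 - 5.01 = 8.99.

8.99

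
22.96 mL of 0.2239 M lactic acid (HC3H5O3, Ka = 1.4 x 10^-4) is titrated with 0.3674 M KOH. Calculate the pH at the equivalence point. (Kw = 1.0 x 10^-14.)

8.50

n(HC3H5O3) = 0.2239 x 0.02296 = 0.005141 mol; V(KOH) at equivalence = 0.005141/0.3674 = 0.01399 L.
At equivalence all the acid is converted to C3H5O3-; total volume = 0.02296 + 0.01399 = 0.03695 L, so [C3H5O3-] = 0.005141/0.03695 = 0.1391 M.
Kb = Kw/Ka = 1.0e-14 / 1.4 x 10^-4 = 7.14e-11.
[OH^-] = sqrt(Kb x [C3H5O3-]) = sqrt(7.14e-11 x 0.1391) = 3.15e-6 M.
pOH = 5.50, so pH = 14.00 - 5.50 = 8.50.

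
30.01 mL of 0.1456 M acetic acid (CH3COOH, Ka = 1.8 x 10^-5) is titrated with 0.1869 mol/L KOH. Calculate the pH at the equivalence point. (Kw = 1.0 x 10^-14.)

8.83

n(CH3COOH) = 0.1456 x 0.03001 = 0.004369 mol; V(KOH) at equivalence = 0.004369/0.1869 = 0.02338 L.
At equivalence all the acid is converted to CH3COO-; total volume = 0.03001 + 0.02338 = 0.05339 L, so [CH3COO-] = 0.004369/0.05339 = 0.08184 M.
Kb = Kw/Ka = 1.0e-14 / 1.8 x 10^-5 = 5.56e-10.
[OH^-] = sqrt(Kb x [CH3COO-]) = sqrt(5.56e-10 x 0.08184) = 6.74e-6 M.
pOH = 5.17, so pH = 14.00 - 5.17 = 8.83.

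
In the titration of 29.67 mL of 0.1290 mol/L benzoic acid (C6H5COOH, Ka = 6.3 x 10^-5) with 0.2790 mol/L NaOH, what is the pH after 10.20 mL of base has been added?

4.66

Initial n(C6H5COOH) = 0.1290 x 0.02967 = 0.003827 mol.
n(NaOH) added = 0.2790 x 0.01020 = 0.002846 mol, converting that many moles of C6H5COOH to C6H5COO-.
Remaining n(C6H5COOH) = 0.0009816 mol; n(C6H5COO-) = 0.002846 mol.
By Henderson-Hasselbalch, pH = pKa + log([A^-]/[HA]) = 4.20 + log(0.002846/0.0009816) = 4.20 + (+0.46) = 4.66.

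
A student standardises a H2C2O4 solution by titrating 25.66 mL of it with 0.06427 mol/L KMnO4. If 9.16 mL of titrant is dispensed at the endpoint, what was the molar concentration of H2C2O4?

n(KMnO4) = 0.06427 x 0.009160 = 0.0005887 mol.
From the balanced equation, 2 mol KMnO4 reacts with 5 mol H2C2O4, so n(H2C2O4) = 0.0005887 x 5/2 = 0.001472 mol.
[H2C2O4] = 0.001472 / 0.02566 L = 0.0574 M.

0.0574 M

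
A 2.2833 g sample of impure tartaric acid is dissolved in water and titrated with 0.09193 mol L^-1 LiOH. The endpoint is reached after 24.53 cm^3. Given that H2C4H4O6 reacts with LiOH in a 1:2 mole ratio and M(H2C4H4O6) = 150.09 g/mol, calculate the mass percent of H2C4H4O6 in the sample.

n(LiOH) = 0.09193 x 0.02453 = 0.002255 mol.
n(H2C4H4O6) = 0.002255 / 2 = 0.001128 mol.
mass of H2C4H4O6 = 0.001128 x 150.09 = 0.1692 g.
% purity = 0.1692 / 2.2833 x 100 = 7.41%.

7.41%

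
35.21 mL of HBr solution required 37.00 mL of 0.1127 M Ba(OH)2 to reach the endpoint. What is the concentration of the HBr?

0.237 M

n(Ba(OH)2) delivered = 0.1127 x 0.03700 = 0.004170 mol.
The reaction is 2 HBr + 1 Ba(OH)2, so n(HBr) = 0.004170 x 2/1 = 0.008340 mol.
[HBr] = 0.008340 mol / 0.03521 L = 0.237 M.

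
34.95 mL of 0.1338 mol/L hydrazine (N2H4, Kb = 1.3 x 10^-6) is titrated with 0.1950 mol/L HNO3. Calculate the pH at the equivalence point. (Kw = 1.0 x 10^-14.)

n(N2H4) = 0.1338 x 0.03495 = 0.004676 mol; V(HNO3) at equivalence = 0.004676/0.1950 = 0.02398 L.
At equivalence the base is fully converted to N2H5+; total volume = 0.05893 L, so [N2H5+] = 0.004676/0.05893 = 0.07935 M.
Ka(N2H5+) = Kw/Kb = 1.0e-14 / 1.3 x 10^-6 = 7.69e-9.
[H^+] = sqrt(Ka x [N2H5+]) = sqrt(7.69e-9 x 0.07935) = 2.47e-5 M.
pH = -log(2.47e-5) = 4.61.

4.61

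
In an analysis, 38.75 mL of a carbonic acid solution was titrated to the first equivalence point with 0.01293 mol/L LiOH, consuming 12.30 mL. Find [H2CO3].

0.00410 M

n(LiOH) = 0.01293 x 0.01230 = 0.0001590 mol.
At the first equivalence point, 1 mol OH^- react per mol H2CO3, so n(H2CO3) = 0.0001590 / 1 = 0.0001590 mol.
[H2CO3] = 0.0001590 / 0.03875 L = 0.00410 M.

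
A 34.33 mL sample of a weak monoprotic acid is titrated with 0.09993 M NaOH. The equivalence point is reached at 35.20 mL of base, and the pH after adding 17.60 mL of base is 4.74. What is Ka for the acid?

17.60 mL is half of the equivalence volume, so this is the half-equivalence point where [HA] = [A^-].
At half-equivalence pH = pKa, so pKa = 4.74.
Ka = 10^(-4.74) = 1.8 x 10^-5.

1.8 x 10^-5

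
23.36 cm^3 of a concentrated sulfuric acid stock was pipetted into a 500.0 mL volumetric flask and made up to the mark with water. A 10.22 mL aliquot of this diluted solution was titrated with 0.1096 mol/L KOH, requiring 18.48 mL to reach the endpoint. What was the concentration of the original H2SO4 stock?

2.12 M

n(KOH) = 0.1096 x 0.01848 = 0.002025 mol.
n(H2SO4) in the aliquot = 0.002025 x 1/2 = 0.001013 mol.
[diluted H2SO4] = 0.001013 / 0.01022 = 0.09909 M.
Dilution factor = 500.0/23.36 = 21.40, so [stock] = 0.09909 x 21.40 = 2.12 M.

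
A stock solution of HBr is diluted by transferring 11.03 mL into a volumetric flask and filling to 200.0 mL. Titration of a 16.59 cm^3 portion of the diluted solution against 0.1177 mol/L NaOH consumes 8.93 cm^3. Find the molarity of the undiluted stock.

n(NaOH) = 0.1177 x 0.008930 = 0.001051 mol.
n(HBr) in the aliquot = 0.001051 mol.
[diluted HBr] = 0.001051 / 0.01659 = 0.06336 M.
Dilution factor = 200.0/11.03 = 18.13, so [stock] = 0.06336 x 18.13 = 1.15 M.

1.15 M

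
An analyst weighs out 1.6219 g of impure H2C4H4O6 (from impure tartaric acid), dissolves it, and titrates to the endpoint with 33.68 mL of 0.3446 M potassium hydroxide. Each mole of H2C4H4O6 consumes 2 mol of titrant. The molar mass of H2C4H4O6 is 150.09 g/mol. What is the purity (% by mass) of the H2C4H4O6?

53.7%

n(KOH) = 0.3446 x 0.03368 = 0.01161 mol.
n(H2C4H4O6) = 0.01161 / 2 = 0.005803 mol.
mass of H2C4H4O6 = 0.005803 x 150.09 = 0.8710 g.
% purity = 0.8710 / 1.6219 x 100 = 53.7%.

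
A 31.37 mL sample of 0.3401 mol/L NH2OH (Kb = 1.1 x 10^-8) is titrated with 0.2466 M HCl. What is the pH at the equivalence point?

3.44

n(NH2OH) = 0.3401 x 0.03137 = 0.01067 mol; V(HCl) at equivalence = 0.01067/0.2466 = 0.04326 L.
At equivalence the base is fully converted to NH3OH+; total volume = 0.07463 L, so [NH3OH+] = 0.01067/0.07463 = 0.1429 M.
Ka(NH3OH+) = Kw/Kb = 1.0e-14 / 1.1 x 10^-8 = 9.09e-7.
[H^+] = sqrt(Ka x [NH3OH+]) = sqrt(9.09e-7 x 0.1429) = 0.000360 M.
pH = -log(0.000360) = 3.44.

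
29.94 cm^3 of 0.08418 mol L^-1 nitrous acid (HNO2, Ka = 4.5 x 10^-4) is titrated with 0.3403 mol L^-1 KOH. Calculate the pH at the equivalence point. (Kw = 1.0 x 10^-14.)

8.09

n(HNO2) = 0.08418 x 0.02994 = 0.002520 mol; V(KOH) at equivalence = 0.002520/0.3403 = 0.007406 L.
At equivalence all the acid is converted to NO2-; total volume = 0.02994 + 0.007406 = 0.03735 L, so [NO2-] = 0.002520/0.03735 = 0.06749 M.
Kb = Kw/Ka = 1.0e-14 / 4.5 x 10^-4 = 2.22e-11.
[OH^-] = sqrt(Kb x [NO2-]) = sqrt(2.22e-11 x 0.06749) = 1.22e-6 M.
pOH = 5.91, so pH = 14.00 - 5.91 = 8.09.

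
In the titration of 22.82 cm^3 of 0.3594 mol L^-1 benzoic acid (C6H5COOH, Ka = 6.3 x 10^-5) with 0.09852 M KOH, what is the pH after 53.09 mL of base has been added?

4.45

Initial n(C6H5COOH) = 0.3594 x 0.02282 = 0.008202 mol.
n(KOH) added = 0.09852 x 0.05309 = 0.005230 mol, converting that many moles of C6H5COOH to C6H5COO-.
Remaining n(C6H5COOH) = 0.002971 mol; n(C6H5COO-) = 0.005230 mol.
By Henderson-Hasselbalch, pH = pKa + log([A^-]/[HA]) = 4.20 + log(0.005230/0.002971) = 4.20 + (+0.25) = 4.45.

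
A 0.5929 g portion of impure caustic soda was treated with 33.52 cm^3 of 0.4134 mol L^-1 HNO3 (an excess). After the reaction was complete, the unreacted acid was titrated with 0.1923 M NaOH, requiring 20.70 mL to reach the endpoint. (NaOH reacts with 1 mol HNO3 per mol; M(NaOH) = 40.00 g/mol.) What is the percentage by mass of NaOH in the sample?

66.6%

Total n(HNO3) added = 0.4134 x 0.03352 = 0.01386 mol.
n(NaOH) used = 0.1923 x 0.02070 = 0.003981 mol, which equals the excess n(HNO3).
So n(HNO3) consumed by the sample = 0.01386 - 0.003981 = 0.009877 mol.
n(NaOH) = 0.009877 / 1 = 0.009877 mol.
mass NaOH = 0.009877 x 40.00 = 0.3951 g, so %NaOH = 0.3951/0.5929 x 100 = 66.6%.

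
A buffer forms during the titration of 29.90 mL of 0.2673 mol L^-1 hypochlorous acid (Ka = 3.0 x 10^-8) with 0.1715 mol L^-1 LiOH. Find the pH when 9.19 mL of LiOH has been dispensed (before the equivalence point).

Initial n(HClO) = 0.2673 x 0.02990 = 0.007992 mol.
n(LiOH) added = 0.1715 x 0.009190 = 0.001576 mol, converting that many moles of HClO to ClO-.
Remaining n(HClO) = 0.006416 mol; n(ClO-) = 0.001576 mol.
By Henderson-Hasselbalch, pH = pKa + log([A^-]/[HA]) = 7.52 + log(0.001576/0.006416) = 7.52 + (-0.61) = 6.91.

6.91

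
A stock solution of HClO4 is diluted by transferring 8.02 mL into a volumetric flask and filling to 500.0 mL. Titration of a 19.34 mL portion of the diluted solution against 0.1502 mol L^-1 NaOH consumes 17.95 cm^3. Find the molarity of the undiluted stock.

n(NaOH) = 0.1502 x 0.01795 = 0.002696 mol.
n(HClO4) in the aliquot = 0.002696 mol.
[diluted HClO4] = 0.002696 / 0.01934 = 0.1394 M.
Dilution factor = 500.0/8.020 = 62.34, so [stock] = 0.1394 x 62.34 = 8.69 M.

8.69 M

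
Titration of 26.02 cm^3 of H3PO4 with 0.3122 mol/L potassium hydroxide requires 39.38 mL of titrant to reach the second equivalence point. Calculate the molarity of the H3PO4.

n(KOH) = 0.3122 x 0.03938 = 0.01229 mol.
At the second equivalence point, 2 mol OH^- react per mol H3PO4, so n(H3PO4) = 0.01229 / 2 = 0.006147 mol.
[H3PO4] = 0.006147 / 0.02602 L = 0.236 M.

0.236 M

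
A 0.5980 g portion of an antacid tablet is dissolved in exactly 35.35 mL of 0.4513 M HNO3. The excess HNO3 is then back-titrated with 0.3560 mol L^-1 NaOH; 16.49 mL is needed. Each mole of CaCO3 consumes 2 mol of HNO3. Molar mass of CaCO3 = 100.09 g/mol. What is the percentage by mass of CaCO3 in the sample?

Total n(HNO3) added = 0.4513 x 0.03535 = 0.01595 mol.
n(NaOH) used = 0.3560 x 0.01649 = 0.005870 mol, which equals the excess n(HNO3).
So n(HNO3) consumed by the sample = 0.01595 - 0.005870 = 0.01008 mol.
n(CaCO3) = 0.01008 / 2 = 0.005042 mol.
mass CaCO3 = 0.005042 x 100.09 = 0.5046 g, so %CaCO3 = 0.5046/0.5980 x 100 = 84.4%.

84.4%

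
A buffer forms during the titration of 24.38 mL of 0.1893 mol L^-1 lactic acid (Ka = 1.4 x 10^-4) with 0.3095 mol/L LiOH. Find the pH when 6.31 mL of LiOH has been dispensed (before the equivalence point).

3.72

Initial n(HC3H5O3) = 0.1893 x 0.02438 = 0.004615 mol.
n(LiOH) added = 0.3095 x 0.006310 = 0.001953 mol, converting that many moles of HC3H5O3 to C3H5O3-.
Remaining n(HC3H5O3) = 0.002662 mol; n(C3H5O3-) = 0.001953 mol.
By Henderson-Hasselbalch, pH = pKa + log([A^-]/[HA]) = 3.85 + log(0.001953/0.002662) = 3.85 + (-0.13) = 3.72.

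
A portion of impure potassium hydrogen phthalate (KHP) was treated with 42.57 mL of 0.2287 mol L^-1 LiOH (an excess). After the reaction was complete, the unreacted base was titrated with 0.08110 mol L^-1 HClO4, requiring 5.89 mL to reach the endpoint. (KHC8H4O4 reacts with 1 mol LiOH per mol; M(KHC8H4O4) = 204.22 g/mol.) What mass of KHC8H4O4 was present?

Total n(LiOH) added = 0.2287 x 0.04257 = 0.009736 mol.
n(HClO4) used = 0.08110 x 0.005890 = 0.0004777 mol, which equals the excess n(LiOH).
So n(LiOH) consumed by the sample = 0.009736 - 0.0004777 = 0.009258 mol.
n(KHC8H4O4) = 0.009258 / 1 = 0.009258 mol.
mass = 0.009258 mol x 204.22 g/mol = 1.89 g.

1.89 g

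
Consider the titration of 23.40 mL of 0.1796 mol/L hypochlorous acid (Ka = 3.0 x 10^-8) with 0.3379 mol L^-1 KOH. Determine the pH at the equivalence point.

10.30

n(HClO) = 0.1796 x 0.02340 = 0.004203 mol; V(KOH) at equivalence = 0.004203/0.3379 = 0.01244 L.
At equivalence all the acid is converted to ClO-; total volume = 0.02340 + 0.01244 = 0.03584 L, so [ClO-] = 0.004203/0.03584 = 0.1173 M.
Kb = Kw/Ka = 1.0e-14 / 3.0 x 10^-8 = 3.33e-7.
[OH^-] = sqrt(Kb x [ClO-]) = sqrt(3.33e-7 x 0.1173) = 0.000198 M.
pOH = 3.70, so pH = 14.00 - 3.70 = 10.30.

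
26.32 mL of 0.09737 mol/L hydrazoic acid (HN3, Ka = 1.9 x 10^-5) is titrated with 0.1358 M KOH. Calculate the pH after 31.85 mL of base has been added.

n(acid) = 0.09737 x 0.02632 = 0.002563 mol; n(KOH) added = 0.1358 x 0.03185 = 0.004325 mol.
Base is in excess by 0.004325 - 0.002563 = 0.001762 mol in a total volume of 0.05817 L.
[OH^-] = 0.001762/0.05817 = 0.03030 M, so pOH = 1.52 and pH = 14.00 - 1.52 = 12.48.

12.48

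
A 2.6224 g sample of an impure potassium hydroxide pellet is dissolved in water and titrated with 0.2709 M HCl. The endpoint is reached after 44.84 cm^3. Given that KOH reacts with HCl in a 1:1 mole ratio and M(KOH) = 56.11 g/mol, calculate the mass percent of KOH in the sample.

26.0%

n(HCl) = 0.2709 x 0.04484 = 0.01215 mol.
n(KOH) = 0.01215 / 1 = 0.01215 mol.
mass of KOH = 0.01215 x 56.11 = 0.6816 g.
% purity = 0.6816 / 2.6224 x 100 = 26.0%.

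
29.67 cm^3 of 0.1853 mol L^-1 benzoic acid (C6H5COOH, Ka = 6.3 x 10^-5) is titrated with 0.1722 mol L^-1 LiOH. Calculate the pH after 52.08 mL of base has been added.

12.63

n(acid) = 0.1853 x 0.02967 = 0.005498 mol; n(LiOH) added = 0.1722 x 0.05208 = 0.008968 mol.
Base is in excess by 0.008968 - 0.005498 = 0.003470 mol in a total volume of 0.08175 L.
[OH^-] = 0.003470/0.08175 = 0.04245 M, so pOH = 1.37 and pH = 14.00 - 1.37 = 12.63.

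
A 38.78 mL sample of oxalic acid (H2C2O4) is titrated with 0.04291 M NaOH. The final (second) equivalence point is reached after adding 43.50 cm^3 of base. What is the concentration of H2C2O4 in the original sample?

0.0241 M

n(NaOH) = 0.04291 x 0.04350 = 0.001867 mol.
At the final (second) equivalence point, 2 mol OH^- react per mol H2C2O4, so n(H2C2O4) = 0.001867 / 2 = 0.0009333 mol.
[H2C2O4] = 0.0009333 / 0.03878 L = 0.0241 M.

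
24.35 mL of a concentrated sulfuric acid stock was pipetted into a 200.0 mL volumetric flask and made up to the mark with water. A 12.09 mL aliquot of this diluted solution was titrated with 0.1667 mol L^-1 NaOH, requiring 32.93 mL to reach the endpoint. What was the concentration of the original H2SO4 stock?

n(NaOH) = 0.1667 x 0.03293 = 0.005489 mol.
n(H2SO4) in the aliquot = 0.005489 x 1/2 = 0.002745 mol.
[diluted H2SO4] = 0.002745 / 0.01209 = 0.2270 M.
Dilution factor = 200.0/24.35 = 8.214, so [stock] = 0.2270 x 8.214 = 1.86 M.

1.86 M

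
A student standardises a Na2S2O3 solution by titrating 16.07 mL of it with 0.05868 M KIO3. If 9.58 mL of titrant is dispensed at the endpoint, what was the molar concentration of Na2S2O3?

0.210 M

n(KIO3) = 0.05868 x 0.009580 = 0.0005622 mol.
From the balanced equation, 1 mol KIO3 reacts with 6 mol Na2S2O3, so n(Na2S2O3) = 0.0005622 x 6/1 = 0.003373 mol.
[Na2S2O3] = 0.003373 / 0.01607 L = 0.210 M.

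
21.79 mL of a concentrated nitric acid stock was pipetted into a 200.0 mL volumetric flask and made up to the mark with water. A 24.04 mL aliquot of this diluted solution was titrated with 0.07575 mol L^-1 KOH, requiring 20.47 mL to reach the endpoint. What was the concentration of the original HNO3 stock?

n(KOH) = 0.07575 x 0.02047 = 0.001551 mol.
n(HNO3) in the aliquot = 0.001551 mol.
[diluted HNO3] = 0.001551 / 0.02404 = 0.06450 M.
Dilution factor = 200.0/21.79 = 9.179, so [stock] = 0.06450 x 9.179 = 0.592 M.

0.592 M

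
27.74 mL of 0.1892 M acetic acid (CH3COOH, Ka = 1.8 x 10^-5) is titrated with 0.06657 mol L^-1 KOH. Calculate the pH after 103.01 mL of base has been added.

12.09

n(acid) = 0.1892 x 0.02774 = 0.005248 mol; n(KOH) added = 0.06657 x 0.1030 = 0.006857 mol.
Base is in excess by 0.006857 - 0.005248 = 0.001609 mol in a total volume of 0.1308 L.
[OH^-] = 0.001609/0.1308 = 0.01231 M, so pOH = 1.91 and pH = 14.00 - 1.91 = 12.09.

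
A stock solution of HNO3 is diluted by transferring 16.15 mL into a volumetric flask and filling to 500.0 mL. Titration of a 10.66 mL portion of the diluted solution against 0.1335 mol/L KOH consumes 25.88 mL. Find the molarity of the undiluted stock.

10.0 M

n(KOH) = 0.1335 x 0.02588 = 0.003455 mol.
n(HNO3) in the aliquot = 0.003455 mol.
[diluted HNO3] = 0.003455 / 0.01066 = 0.3241 M.
Dilution factor = 500.0/16.15 = 30.96, so [stock] = 0.3241 x 30.96 = 10.0 M.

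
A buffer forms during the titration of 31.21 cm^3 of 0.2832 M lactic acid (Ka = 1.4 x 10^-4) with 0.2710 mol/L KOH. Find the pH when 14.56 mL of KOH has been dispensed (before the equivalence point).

3.76

Initial n(HC3H5O3) = 0.2832 x 0.03121 = 0.008839 mol.
n(KOH) added = 0.2710 x 0.01456 = 0.003946 mol, converting that many moles of HC3H5O3 to C3H5O3-.
Remaining n(HC3H5O3) = 0.004893 mol; n(C3H5O3-) = 0.003946 mol.
By Henderson-Hasselbalch, pH = pKa + log([A^-]/[HA]) = 3.85 + log(0.003946/0.004893) = 3.85 + (-0.09) = 3.76.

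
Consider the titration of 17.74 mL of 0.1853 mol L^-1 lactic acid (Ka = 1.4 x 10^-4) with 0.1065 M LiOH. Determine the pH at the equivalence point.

n(HC3H5O3) = 0.1853 x 0.01774 = 0.003287 mol; V(LiOH) at equivalence = 0.003287/0.1065 = 0.03087 L.
At equivalence all the acid is converted to C3H5O3-; total volume = 0.01774 + 0.03087 = 0.04861 L, so [C3H5O3-] = 0.003287/0.04861 = 0.06763 M.
Kb = Kw/Ka = 1.0e-14 / 1.4 x 10^-4 = 7.14e-11.
[OH^-] = sqrt(Kb x [C3H5O3-]) = sqrt(7.14e-11 x 0.06763) = 2.20e-6 M.
pOH = 5.66, so pH = 14.00 - 5.66 = 8.34.

8.34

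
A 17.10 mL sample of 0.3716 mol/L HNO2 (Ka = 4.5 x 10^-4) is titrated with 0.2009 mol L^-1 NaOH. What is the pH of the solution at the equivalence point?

n(HNO2) = 0.3716 x 0.01710 = 0.006354 mol; V(NaOH) at equivalence = 0.006354/0.2009 = 0.03163 L.
At equivalence all the acid is converted to NO2-; total volume = 0.01710 + 0.03163 = 0.04873 L, so [NO2-] = 0.006354/0.04873 = 0.1304 M.
Kb = Kw/Ka = 1.0e-14 / 4.5 x 10^-4 = 2.22e-11.
[OH^-] = sqrt(Kb x [NO2-]) = sqrt(2.22e-11 x 0.1304) = 1.70e-6 M.
pOH = 5.77, so pH = 14.00 - 5.77 = 8.23.

8.23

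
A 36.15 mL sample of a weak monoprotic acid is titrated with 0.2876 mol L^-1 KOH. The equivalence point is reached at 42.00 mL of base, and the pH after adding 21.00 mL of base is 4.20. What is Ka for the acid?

21.00 mL is half of the equivalence volume, so this is the half-equivalence point where [HA] = [A^-].
At half-equivalence pH = pKa, so pKa = 4.20.
Ka = 10^(-4.20) = 6.3 x 10^-5.

6.3 x 10^-5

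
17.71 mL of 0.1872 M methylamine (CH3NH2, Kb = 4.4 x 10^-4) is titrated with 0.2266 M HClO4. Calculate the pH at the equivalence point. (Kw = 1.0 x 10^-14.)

n(CH3NH2) = 0.1872 x 0.01771 = 0.003315 mol; V(HClO4) at equivalence = 0.003315/0.2266 = 0.01463 L.
At equivalence the base is fully converted to CH3NH3+; total volume = 0.03234 L, so [CH3NH3+] = 0.003315/0.03234 = 0.1025 M.
Ka(CH3NH3+) = Kw/Kb = 1.0e-14 / 4.4 x 10^-4 = 2.27e-11.
[H^+] = sqrt(Ka x [CH3NH3+]) = sqrt(2.27e-11 x 0.1025) = 1.53e-6 M.
pH = -log(1.53e-6) = 5.82.

5.82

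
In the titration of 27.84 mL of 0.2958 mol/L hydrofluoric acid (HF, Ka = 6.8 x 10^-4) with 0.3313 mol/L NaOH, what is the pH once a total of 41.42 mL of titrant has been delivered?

12.90

n(acid) = 0.2958 x 0.02784 = 0.008235 mol; n(NaOH) added = 0.3313 x 0.04142 = 0.01372 mol.
Base is in excess by 0.01372 - 0.008235 = 0.005487 mol in a total volume of 0.06926 L.
[OH^-] = 0.005487/0.06926 = 0.07923 M, so pOH = 1.10 and pH = 14.00 - 1.10 = 12.90.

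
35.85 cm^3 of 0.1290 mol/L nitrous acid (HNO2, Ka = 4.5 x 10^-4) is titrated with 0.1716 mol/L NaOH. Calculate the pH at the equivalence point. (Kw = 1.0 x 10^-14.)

8.11

n(HNO2) = 0.1290 x 0.03585 = 0.004625 mol; V(NaOH) at equivalence = 0.004625/0.1716 = 0.02695 L.
At equivalence all the acid is converted to NO2-; total volume = 0.03585 + 0.02695 = 0.06280 L, so [NO2-] = 0.004625/0.06280 = 0.07364 M.
Kb = Kw/Ka = 1.0e-14 / 4.5 x 10^-4 = 2.22e-11.
[OH^-] = sqrt(Kb x [NO2-]) = sqrt(2.22e-11 x 0.07364) = 1.28e-6 M.
pOH = 5.89, so pH = 14.00 - 5.89 = 8.11.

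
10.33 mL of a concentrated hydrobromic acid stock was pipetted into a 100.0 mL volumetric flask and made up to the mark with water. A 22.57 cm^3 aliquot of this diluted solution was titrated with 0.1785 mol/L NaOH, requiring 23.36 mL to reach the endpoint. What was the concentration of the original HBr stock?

n(NaOH) = 0.1785 x 0.02336 = 0.004170 mol.
n(HBr) in the aliquot = 0.004170 mol.
[diluted HBr] = 0.004170 / 0.02257 = 0.1847 M.
Dilution factor = 100.0/10.33 = 9.681, so [stock] = 0.1847 x 9.681 = 1.79 M.

1.79 M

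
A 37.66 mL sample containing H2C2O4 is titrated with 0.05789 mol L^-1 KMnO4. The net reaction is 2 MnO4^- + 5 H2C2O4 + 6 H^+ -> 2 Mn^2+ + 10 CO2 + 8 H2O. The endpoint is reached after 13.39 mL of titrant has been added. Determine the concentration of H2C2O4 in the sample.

n(KMnO4) = 0.05789 x 0.01339 = 0.0007751 mol.
From the balanced equation, 2 mol KMnO4 reacts with 5 mol H2C2O4, so n(H2C2O4) = 0.0007751 x 5/2 = 0.001938 mol.
[H2C2O4] = 0.001938 / 0.03766 L = 0.0515 M.

0.0515 M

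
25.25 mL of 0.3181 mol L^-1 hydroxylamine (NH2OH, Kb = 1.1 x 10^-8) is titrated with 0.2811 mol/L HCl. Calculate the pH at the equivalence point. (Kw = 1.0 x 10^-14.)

n(NH2OH) = 0.3181 x 0.02525 = 0.008032 mol; V(HCl) at equivalence = 0.008032/0.2811 = 0.02857 L.
At equivalence the base is fully converted to NH3OH+; total volume = 0.05382 L, so [NH3OH+] = 0.008032/0.05382 = 0.1492 M.
Ka(NH3OH+) = Kw/Kb = 1.0e-14 / 1.1 x 10^-8 = 9.09e-7.
[H^+] = sqrt(Ka x [NH3OH+]) = sqrt(9.09e-7 x 0.1492) = 0.000368 M.
pH = -log(0.000368) = 3.43.

3.43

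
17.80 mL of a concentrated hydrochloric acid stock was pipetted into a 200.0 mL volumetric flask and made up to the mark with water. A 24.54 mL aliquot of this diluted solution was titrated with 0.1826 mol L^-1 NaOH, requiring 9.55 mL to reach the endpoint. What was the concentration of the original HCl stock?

0.798 M

n(NaOH) = 0.1826 x 0.009550 = 0.001744 mol.
n(HCl) in the aliquot = 0.001744 mol.
[diluted HCl] = 0.001744 / 0.02454 = 0.07106 M.
Dilution factor = 200.0/17.80 = 11.24, so [stock] = 0.07106 x 11.24 = 0.798 M.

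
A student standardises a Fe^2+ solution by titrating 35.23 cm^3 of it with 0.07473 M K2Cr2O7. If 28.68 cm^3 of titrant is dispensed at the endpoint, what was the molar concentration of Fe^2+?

n(K2Cr2O7) = 0.07473 x 0.02868 = 0.002143 mol.
From the balanced equation, 1 mol K2Cr2O7 reacts with 6 mol Fe^2+, so n(Fe^2+) = 0.002143 x 6/1 = 0.01286 mol.
[Fe^2+] = 0.01286 / 0.03523 L = 0.365 M.

0.365 M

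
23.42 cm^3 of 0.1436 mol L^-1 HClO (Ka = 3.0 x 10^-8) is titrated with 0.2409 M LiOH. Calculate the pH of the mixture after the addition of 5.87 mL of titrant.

Initial n(HClO) = 0.1436 x 0.02342 = 0.003363 mol.
n(LiOH) added = 0.2409 x 0.005870 = 0.001414 mol, converting that many moles of HClO to ClO-.
Remaining n(HClO) = 0.001949 mol; n(ClO-) = 0.001414 mol.
By Henderson-Hasselbalch, pH = pKa + log([A^-]/[HA]) = 7.52 + log(0.001414/0.001949) = 7.52 + (-0.14) = 7.38.

7.38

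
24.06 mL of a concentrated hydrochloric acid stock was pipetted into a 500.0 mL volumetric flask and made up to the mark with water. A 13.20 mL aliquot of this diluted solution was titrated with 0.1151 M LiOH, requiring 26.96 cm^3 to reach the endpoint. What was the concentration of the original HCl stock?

n(LiOH) = 0.1151 x 0.02696 = 0.003103 mol.
n(HCl) in the aliquot = 0.003103 mol.
[diluted HCl] = 0.003103 / 0.01320 = 0.2351 M.
Dilution factor = 500.0/24.06 = 20.78, so [stock] = 0.2351 x 20.78 = 4.89 M.

4.89 M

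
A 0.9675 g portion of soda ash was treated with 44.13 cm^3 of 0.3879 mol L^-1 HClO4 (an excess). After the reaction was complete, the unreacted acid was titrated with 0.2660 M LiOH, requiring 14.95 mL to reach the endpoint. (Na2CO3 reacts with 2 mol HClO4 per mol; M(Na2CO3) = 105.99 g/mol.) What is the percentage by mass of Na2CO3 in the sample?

Total n(HClO4) added = 0.3879 x 0.04413 = 0.01712 mol.
n(LiOH) used = 0.2660 x 0.01495 = 0.003977 mol, which equals the excess n(HClO4).
So n(HClO4) consumed by the sample = 0.01712 - 0.003977 = 0.01314 mol.
n(Na2CO3) = 0.01314 / 2 = 0.006571 mol.
mass Na2CO3 = 0.006571 x 105.99 = 0.6964 g, so %Na2CO3 = 0.6964/0.9675 x 100 = 72.0%.

72.0%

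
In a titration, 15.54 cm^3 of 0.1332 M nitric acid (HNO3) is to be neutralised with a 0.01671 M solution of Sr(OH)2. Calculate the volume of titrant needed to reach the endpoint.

61.9 mL

n(HNO3) = 0.1332 mol/L x 0.01554 L = 0.002070 mol.
The neutralisation is 2 HNO3 : 1 Sr(OH)2, so n(Sr(OH)2) = 0.002070 x 1/2 = 0.001035 mol.
V(Sr(OH)2) = 0.001035 / 0.01671 = 0.06194 L = 61.9 mL.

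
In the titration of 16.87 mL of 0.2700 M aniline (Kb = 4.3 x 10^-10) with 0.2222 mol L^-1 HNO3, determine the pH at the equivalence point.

2.77

n(C6H5NH2) = 0.2700 x 0.01687 = 0.004555 mol; V(HNO3) at equivalence = 0.004555/0.2222 = 0.02050 L.
At equivalence the base is fully converted to C6H5NH3+; total volume = 0.03737 L, so [C6H5NH3+] = 0.004555/0.03737 = 0.1219 M.
Ka(C6H5NH3+) = Kw/Kb = 1.0e-14 / 4.3 x 10^-10 = 2.33e-5.
[H^+] = sqrt(Ka x [C6H5NH3+]) = sqrt(2.33e-5 x 0.1219) = 0.00168 M.
pH = -log(0.00168) = 2.77.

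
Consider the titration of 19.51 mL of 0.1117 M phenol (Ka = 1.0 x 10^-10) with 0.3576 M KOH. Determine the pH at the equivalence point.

11.47

n(C6H5OH) = 0.1117 x 0.01951 = 0.002179 mol; V(KOH) at equivalence = 0.002179/0.3576 = 0.006094 L.
At equivalence all the acid is converted to C6H5O-; total volume = 0.01951 + 0.006094 = 0.02560 L, so [C6H5O-] = 0.002179/0.02560 = 0.08511 M.
Kb = Kw/Ka = 1.0e-14 / 1.0 x 10^-10 = 0.000100.
[OH^-] = sqrt(Kb x [C6H5O-]) = sqrt(0.000100 x 0.08511) = 0.00292 M.
pOH = 2.53, so pH = 14.00 - 2.53 = 11.47.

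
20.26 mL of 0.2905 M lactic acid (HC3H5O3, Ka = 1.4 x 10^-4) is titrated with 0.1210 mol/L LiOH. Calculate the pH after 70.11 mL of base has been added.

n(acid) = 0.2905 x 0.02026 = 0.005886 mol; n(LiOH) added = 0.1210 x 0.07011 = 0.008483 mol.
Base is in excess by 0.008483 - 0.005886 = 0.002598 mol in a total volume of 0.09037 L.
[OH^-] = 0.002598/0.09037 = 0.02875 M, so pOH = 1.54 and pH = 14.00 - 1.54 = 12.46.

12.46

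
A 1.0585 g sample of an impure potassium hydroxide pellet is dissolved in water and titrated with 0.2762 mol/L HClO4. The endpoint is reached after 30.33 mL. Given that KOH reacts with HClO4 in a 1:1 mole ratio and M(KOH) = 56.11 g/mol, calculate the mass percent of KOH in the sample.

n(HClO4) = 0.2762 x 0.03033 = 0.008377 mol.
n(KOH) = 0.008377 / 1 = 0.008377 mol.
mass of KOH = 0.008377 x 56.11 = 0.4700 g.
% purity = 0.4700 / 1.0585 x 100 = 44.4%.

44.4%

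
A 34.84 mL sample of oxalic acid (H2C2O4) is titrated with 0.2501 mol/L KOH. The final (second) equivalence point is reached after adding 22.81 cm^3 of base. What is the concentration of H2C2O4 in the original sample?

0.0819 M

n(KOH) = 0.2501 x 0.02281 = 0.005705 mol.
At the final (second) equivalence point, 2 mol OH^- react per mol H2C2O4, so n(H2C2O4) = 0.005705 / 2 = 0.002852 mol.
[H2C2O4] = 0.002852 / 0.03484 L = 0.0819 M.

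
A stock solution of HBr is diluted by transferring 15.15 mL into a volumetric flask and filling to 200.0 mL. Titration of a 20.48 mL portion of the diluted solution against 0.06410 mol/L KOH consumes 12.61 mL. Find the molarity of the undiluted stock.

0.521 M

n(KOH) = 0.06410 x 0.01261 = 0.0008083 mol.
n(HBr) in the aliquot = 0.0008083 mol.
[diluted HBr] = 0.0008083 / 0.02048 = 0.03947 M.
Dilution factor = 200.0/15.15 = 13.20, so [stock] = 0.03947 x 13.20 = 0.521 M.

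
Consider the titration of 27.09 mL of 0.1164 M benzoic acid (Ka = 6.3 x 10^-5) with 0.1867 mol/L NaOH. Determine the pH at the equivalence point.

n(C6H5COOH) = 0.1164 x 0.02709 = 0.003153 mol; V(NaOH) at equivalence = 0.003153/0.1867 = 0.01689 L.
At equivalence all the acid is converted to C6H5COO-; total volume = 0.02709 + 0.01689 = 0.04398 L, so [C6H5COO-] = 0.003153/0.04398 = 0.07170 M.
Kb = Kw/Ka = 1.0e-14 / 6.3 x 10^-5 = 1.59e-10.
[OH^-] = sqrt(Kb x [C6H5COO-]) = sqrt(1.59e-10 x 0.07170) = 3.37e-6 M.
pOH = 5.47, so pH = 14.00 - 5.47 = 8.53.

8.53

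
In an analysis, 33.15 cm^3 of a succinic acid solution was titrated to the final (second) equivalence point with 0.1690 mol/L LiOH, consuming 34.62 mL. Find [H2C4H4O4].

n(LiOH) = 0.1690 x 0.03462 = 0.005851 mol.
At the final (second) equivalence point, 2 mol OH^- react per mol H2C4H4O4, so n(H2C4H4O4) = 0.005851 / 2 = 0.002925 mol.
[H2C4H4O4] = 0.002925 / 0.03315 L = 0.0882 M.

0.0882 M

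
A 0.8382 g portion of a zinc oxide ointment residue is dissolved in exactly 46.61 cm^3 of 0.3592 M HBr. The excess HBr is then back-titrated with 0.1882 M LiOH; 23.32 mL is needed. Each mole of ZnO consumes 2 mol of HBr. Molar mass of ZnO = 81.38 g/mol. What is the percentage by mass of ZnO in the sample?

60.0%

Total n(HBr) added = 0.3592 x 0.04661 = 0.01674 mol.
n(LiOH) used = 0.1882 x 0.02332 = 0.004389 mol, which equals the excess n(HBr).
So n(HBr) consumed by the sample = 0.01674 - 0.004389 = 0.01235 mol.
n(ZnO) = 0.01235 / 2 = 0.006177 mol.
mass ZnO = 0.006177 x 81.38 = 0.5027 g, so %ZnO = 0.5027/0.8382 x 100 = 60.0%.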